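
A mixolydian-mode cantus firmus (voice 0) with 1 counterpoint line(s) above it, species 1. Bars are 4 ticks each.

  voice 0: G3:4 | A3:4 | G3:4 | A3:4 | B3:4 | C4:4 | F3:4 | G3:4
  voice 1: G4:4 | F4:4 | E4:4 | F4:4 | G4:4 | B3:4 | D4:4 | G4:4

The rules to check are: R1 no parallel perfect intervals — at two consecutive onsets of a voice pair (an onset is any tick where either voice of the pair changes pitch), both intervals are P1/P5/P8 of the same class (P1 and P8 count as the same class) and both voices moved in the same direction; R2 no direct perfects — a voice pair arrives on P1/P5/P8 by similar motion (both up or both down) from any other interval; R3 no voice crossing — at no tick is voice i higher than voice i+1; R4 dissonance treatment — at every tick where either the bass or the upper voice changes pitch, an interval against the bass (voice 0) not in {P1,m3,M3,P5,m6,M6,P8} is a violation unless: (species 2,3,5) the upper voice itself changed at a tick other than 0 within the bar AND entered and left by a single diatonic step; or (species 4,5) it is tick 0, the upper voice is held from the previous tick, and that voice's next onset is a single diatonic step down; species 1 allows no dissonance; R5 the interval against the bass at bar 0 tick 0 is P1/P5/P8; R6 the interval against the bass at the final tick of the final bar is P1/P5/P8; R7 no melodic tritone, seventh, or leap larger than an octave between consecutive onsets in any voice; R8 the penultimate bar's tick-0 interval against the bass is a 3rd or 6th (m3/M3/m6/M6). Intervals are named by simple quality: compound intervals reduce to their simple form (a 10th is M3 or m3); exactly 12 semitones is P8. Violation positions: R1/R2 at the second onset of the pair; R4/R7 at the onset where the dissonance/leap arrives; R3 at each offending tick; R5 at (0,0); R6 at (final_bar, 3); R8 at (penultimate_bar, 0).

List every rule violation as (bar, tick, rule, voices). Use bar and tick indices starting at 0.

bar 0: v0=G3 v1=G4 downbeat P8
bar 1: v0=A3 v1=F4 downbeat m6
bar 2: v0=G3 v1=E4 downbeat M6
bar 3: v0=A3 v1=F4 downbeat m6
bar 4: v0=B3 v1=G4 downbeat m6
bar 5: v0=C4 v1=B3 downbeat m2
bar 6: v0=F3 v1=D4 downbeat M6
bar 7: v0=G3 v1=G4 downbeat P8
  -> R3 @ bar 5 tick 0 v(0, 1): C4 above B3
  -> R4 @ bar 5 tick 0 v(0, 1): C4/B3 m2 untreated
  -> R3 @ bar 5 tick 1 v(0, 1): C4 above B3
  -> R3 @ bar 5 tick 2 v(0, 1): C4 above B3
  -> R3 @ bar 5 tick 3 v(0, 1): C4 above B3
  -> R2 @ bar 7 tick 0 v(0, 1): F3/D4 M6 -> G3/G4 P8 similar

(5, 0, R3, (0, 1))
(5, 0, R4, (0, 1))
(5, 1, R3, (0, 1))
(5, 2, R3, (0, 1))
(5, 3, R3, (0, 1))
(7, 0, R2, (0, 1))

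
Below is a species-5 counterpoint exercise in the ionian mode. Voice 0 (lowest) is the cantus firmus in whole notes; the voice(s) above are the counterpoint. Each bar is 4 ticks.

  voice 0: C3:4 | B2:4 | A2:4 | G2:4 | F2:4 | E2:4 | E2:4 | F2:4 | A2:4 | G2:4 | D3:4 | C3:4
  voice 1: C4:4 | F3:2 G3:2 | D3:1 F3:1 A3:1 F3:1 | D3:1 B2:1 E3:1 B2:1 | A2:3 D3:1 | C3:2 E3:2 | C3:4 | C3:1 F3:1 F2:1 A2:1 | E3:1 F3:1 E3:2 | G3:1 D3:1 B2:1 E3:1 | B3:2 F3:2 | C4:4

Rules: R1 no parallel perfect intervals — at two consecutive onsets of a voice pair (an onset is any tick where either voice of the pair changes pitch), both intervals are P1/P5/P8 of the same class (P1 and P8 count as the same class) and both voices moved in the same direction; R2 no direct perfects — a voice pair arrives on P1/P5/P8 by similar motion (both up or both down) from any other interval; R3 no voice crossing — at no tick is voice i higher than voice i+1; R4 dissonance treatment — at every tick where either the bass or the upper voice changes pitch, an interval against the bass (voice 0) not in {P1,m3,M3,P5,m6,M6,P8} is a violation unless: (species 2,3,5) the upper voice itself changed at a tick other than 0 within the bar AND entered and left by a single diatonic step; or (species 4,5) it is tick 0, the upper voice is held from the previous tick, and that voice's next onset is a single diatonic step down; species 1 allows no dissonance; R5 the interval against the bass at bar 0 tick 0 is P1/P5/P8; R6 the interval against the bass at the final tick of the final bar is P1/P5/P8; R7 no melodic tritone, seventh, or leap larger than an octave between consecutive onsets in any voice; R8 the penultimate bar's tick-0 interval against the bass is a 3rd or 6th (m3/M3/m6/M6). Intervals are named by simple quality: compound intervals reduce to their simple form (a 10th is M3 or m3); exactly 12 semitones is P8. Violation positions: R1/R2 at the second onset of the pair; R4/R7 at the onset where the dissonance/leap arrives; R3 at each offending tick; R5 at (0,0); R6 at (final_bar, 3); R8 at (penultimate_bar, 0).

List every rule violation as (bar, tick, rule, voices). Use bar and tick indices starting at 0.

bar 0: v0=C3 v1=C4 downbeat P8
bar 1: v0=B2 v1=F3 downbeat TT
bar 2: v0=A2 v1=D3 downbeat P4
bar 3: v0=G2 v1=D3 downbeat P5
bar 4: v0=F2 v1=A2 downbeat M3
bar 5: v0=E2 v1=C3 downbeat m6
bar 6: v0=E2 v1=C3 downbeat m6
bar 7: v0=F2 v1=C3 downbeat P5
bar 8: v0=A2 v1=E3 downbeat P5
bar 9: v0=G2 v1=G3 downbeat P8
bar 10: v0=D3 v1=B3 downbeat M6
bar 11: v0=C3 v1=C4 downbeat P8
  -> R4 @ bar 1 tick 0 v(0, 1): B2/F3 TT untreated
  -> R4 @ bar 2 tick 0 v(0, 1): A2/D3 P4 untreated
  -> R2 @ bar 3 tick 0 v(0, 1): A2/F3 m6 -> G2/D3 P5 similar
  -> R2 @ bar 8 tick 0 v(0, 1): F2/A2 M3 -> A2/E3 P5 similar
  -> R7 @ bar 10 tick 2 v(1,): B3->F3 leap 6st

(1, 0, R4, (0, 1))
(2, 0, R4, (0, 1))
(3, 0, R2, (0, 1))
(8, 0, R2, (0, 1))
(10, 2, R7, (1,))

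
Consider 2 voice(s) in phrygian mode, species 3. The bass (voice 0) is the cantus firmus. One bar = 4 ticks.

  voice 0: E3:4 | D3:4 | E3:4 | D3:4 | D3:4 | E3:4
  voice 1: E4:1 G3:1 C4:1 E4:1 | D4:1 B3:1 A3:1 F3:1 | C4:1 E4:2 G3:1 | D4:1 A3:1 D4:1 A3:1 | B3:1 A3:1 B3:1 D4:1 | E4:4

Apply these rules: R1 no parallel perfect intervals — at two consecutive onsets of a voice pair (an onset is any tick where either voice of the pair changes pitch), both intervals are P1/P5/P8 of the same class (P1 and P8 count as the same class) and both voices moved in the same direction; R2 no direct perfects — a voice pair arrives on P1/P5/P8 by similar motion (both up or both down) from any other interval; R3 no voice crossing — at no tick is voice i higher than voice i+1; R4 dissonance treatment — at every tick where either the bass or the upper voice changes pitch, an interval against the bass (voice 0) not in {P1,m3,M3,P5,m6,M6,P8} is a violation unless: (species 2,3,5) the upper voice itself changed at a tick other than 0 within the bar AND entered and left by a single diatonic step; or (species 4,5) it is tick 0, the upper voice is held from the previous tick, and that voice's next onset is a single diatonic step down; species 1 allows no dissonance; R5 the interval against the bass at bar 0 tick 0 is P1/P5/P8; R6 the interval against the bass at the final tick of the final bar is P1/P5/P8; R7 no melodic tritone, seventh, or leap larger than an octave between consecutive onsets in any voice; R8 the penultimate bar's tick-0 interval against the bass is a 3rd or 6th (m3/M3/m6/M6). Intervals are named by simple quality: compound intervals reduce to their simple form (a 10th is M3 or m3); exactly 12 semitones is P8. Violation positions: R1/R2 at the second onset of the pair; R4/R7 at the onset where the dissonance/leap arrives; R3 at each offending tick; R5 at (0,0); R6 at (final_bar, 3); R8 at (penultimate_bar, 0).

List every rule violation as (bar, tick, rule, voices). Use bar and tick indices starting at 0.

bar 0: v0=E3 v1=E4 downbeat P8
bar 1: v0=D3 v1=D4 downbeat P8
bar 2: v0=E3 v1=C4 downbeat m6
bar 3: v0=D3 v1=D4 downbeat P8
bar 4: v0=D3 v1=B3 downbeat M6
bar 5: v0=E3 v1=E4 downbeat P8
  -> R1 @ bar 1 tick 0 v(0, 1): E3/E4 P8 -> D3/D4 P8 similar
  -> R1 @ bar 5 tick 0 v(0, 1): D3/D4 P8 -> E3/E4 P8 similar

(1, 0, R1, (0, 1))
(5, 0, R1, (0, 1))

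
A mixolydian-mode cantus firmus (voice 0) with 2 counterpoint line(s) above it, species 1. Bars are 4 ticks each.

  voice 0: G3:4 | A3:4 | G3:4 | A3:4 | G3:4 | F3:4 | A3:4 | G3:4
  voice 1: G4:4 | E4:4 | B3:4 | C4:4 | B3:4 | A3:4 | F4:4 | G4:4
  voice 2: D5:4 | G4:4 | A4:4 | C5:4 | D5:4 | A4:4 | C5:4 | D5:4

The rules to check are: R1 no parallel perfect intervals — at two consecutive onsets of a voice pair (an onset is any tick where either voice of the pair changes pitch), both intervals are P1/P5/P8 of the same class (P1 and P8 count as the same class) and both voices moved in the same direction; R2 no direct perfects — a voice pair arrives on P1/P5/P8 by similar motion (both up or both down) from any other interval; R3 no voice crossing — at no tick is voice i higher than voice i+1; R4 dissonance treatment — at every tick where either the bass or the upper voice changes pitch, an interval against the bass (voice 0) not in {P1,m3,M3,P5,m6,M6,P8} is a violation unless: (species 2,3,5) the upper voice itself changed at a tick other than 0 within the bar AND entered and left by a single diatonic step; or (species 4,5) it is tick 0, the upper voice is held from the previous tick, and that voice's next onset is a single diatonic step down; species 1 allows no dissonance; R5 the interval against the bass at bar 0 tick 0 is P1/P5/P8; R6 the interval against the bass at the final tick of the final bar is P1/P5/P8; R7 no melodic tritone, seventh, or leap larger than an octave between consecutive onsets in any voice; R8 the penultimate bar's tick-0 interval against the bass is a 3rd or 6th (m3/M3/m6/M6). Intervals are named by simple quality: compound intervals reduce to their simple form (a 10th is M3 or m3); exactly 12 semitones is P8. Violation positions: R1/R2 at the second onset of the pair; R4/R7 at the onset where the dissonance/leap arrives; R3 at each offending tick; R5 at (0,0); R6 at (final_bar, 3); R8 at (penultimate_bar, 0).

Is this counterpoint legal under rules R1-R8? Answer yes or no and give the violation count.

bar 0: v0=G3 v1=G4 v2=D5 (P5)
bar 1: v0=A3 v1=E4 v2=G4 (m7)
bar 2: v0=G3 v1=B3 v2=A4 (M2)
bar 3: v0=A3 v1=C4 v2=C5 (m3)
bar 4: v0=G3 v1=B3 v2=D5 (P5)
bar 5: v0=F3 v1=A3 v2=A4 (M3)
bar 6: v0=A3 v1=F4 v2=C5 (m3)
bar 7: v0=G3 v1=G4 v2=D5 (P5)
  R4 @ bar1.0: A3/G4 m7 untreated
  R4 @ bar2.0: G3/A4 M2 untreated
  R2 @ bar3.0: B3/A4 m7 -> C4/C5 P8 similar
  R2 @ bar5.0: B3/D5 m3 -> A3/A4 P8 similar
  R2 @ bar6.0: A3/A4 P8 -> F4/C5 P5 similar
  R1 @ bar7.0: F4/C5 P5 -> G4/D5 P5 similar

No (6 violations)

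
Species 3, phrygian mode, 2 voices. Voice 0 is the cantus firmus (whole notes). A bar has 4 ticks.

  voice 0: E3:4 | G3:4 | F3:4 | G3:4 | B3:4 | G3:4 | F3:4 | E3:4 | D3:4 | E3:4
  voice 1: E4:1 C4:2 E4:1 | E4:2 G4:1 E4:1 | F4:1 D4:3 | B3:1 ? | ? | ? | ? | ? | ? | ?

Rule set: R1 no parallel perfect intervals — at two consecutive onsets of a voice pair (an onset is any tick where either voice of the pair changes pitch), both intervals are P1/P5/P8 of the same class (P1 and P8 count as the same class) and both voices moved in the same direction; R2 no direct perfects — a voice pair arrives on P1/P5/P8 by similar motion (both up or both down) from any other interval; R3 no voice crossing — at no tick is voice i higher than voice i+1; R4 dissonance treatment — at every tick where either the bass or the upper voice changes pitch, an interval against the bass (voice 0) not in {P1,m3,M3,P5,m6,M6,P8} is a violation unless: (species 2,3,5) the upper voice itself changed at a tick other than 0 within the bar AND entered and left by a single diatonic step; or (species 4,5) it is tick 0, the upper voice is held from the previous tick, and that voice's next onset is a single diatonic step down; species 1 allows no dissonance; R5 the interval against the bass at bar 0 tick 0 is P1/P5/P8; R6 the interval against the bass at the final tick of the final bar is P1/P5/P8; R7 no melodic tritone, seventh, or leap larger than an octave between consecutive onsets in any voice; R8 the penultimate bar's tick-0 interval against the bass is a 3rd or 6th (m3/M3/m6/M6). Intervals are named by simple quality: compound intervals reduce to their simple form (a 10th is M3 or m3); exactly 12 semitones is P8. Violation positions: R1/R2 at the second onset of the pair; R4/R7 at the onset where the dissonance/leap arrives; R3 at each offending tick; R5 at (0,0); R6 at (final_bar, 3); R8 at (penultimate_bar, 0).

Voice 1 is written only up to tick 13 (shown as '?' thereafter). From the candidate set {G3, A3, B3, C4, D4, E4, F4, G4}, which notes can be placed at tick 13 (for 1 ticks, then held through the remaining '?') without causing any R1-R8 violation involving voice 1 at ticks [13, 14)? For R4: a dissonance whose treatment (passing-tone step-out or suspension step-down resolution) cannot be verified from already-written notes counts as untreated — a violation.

G3: legal
A3: violates R4
B3: legal
C4: violates R4
D4: legal
E4: legal
F4: violates R4,R7
G4: legal

{B3, D4, E4, G3, G4}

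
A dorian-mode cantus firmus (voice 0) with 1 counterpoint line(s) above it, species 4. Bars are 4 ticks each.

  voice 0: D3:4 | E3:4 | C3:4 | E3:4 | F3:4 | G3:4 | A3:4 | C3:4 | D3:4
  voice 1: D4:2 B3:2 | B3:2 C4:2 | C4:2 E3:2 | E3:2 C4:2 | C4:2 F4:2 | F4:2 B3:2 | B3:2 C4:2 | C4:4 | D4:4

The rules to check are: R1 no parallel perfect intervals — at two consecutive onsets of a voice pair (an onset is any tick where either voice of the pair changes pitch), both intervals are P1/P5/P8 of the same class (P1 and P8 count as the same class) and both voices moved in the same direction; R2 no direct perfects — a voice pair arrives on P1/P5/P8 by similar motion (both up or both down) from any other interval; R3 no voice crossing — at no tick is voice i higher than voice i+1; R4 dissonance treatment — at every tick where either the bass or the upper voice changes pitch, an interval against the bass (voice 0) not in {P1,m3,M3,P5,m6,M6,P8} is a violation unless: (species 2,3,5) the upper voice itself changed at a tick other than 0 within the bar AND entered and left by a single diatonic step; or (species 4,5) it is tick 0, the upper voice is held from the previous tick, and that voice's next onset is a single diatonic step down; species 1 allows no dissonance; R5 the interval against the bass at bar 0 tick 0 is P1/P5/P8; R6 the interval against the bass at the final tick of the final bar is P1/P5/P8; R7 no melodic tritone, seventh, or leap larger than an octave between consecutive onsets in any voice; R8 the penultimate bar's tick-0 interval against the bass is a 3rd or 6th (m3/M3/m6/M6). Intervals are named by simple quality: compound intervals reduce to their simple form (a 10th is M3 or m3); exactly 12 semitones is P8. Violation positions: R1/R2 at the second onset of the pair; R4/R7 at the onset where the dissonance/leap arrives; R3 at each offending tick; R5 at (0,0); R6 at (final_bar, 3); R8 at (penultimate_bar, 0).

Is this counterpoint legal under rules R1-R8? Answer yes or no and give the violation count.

No (5 violations)

bar 0: v0=D3 v1=D4 (P8)
bar 1: v0=E3 v1=B3 (P5)
bar 2: v0=C3 v1=C4 (P8)
bar 3: v0=E3 v1=E3 (P1)
bar 4: v0=F3 v1=C4 (P5)
bar 5: v0=G3 v1=F4 (m7)
bar 6: v0=A3 v1=B3 (M2)
bar 7: v0=C3 v1=C4 (P8)
bar 8: v0=D3 v1=D4 (P8)
  R4 @ bar5.0: G3/F4 m7 untreated
  R7 @ bar5.2: F4->B3 leap 6st
  R4 @ bar6.0: A3/B3 M2 untreated
  R8 @ bar7.0: penult P8 not 3rd/6th
  R1 @ bar8.0: C3/C4 P8 -> D3/D4 P8 similar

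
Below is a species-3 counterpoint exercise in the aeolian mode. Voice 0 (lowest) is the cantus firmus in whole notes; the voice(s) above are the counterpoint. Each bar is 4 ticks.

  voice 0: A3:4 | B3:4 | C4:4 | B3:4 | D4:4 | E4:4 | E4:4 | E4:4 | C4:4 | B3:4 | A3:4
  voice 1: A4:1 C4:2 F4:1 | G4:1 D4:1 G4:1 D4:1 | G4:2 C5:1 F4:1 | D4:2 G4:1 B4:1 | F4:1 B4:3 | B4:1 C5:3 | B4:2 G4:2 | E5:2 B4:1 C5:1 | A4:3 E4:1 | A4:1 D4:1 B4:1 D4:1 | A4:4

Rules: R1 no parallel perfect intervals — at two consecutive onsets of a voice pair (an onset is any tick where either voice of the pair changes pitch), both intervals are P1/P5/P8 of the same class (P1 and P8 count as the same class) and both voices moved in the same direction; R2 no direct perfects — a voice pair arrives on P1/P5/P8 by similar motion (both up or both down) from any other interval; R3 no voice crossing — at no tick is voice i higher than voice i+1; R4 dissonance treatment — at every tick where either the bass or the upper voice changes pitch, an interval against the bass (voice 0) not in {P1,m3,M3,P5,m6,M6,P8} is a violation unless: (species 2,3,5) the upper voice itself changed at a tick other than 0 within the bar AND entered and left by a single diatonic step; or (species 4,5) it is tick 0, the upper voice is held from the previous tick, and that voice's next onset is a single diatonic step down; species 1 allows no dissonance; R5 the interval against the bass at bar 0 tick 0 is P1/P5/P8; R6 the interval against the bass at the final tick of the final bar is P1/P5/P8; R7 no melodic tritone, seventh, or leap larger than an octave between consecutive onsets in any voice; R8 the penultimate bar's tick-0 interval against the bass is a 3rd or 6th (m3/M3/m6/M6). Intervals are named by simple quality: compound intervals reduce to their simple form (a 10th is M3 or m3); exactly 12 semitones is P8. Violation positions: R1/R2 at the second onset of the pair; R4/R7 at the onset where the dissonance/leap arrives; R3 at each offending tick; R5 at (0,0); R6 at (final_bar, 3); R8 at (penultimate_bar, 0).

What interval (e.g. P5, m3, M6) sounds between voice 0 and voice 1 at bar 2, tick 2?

voice 0=C4 voice 1=C5 -> P8

P8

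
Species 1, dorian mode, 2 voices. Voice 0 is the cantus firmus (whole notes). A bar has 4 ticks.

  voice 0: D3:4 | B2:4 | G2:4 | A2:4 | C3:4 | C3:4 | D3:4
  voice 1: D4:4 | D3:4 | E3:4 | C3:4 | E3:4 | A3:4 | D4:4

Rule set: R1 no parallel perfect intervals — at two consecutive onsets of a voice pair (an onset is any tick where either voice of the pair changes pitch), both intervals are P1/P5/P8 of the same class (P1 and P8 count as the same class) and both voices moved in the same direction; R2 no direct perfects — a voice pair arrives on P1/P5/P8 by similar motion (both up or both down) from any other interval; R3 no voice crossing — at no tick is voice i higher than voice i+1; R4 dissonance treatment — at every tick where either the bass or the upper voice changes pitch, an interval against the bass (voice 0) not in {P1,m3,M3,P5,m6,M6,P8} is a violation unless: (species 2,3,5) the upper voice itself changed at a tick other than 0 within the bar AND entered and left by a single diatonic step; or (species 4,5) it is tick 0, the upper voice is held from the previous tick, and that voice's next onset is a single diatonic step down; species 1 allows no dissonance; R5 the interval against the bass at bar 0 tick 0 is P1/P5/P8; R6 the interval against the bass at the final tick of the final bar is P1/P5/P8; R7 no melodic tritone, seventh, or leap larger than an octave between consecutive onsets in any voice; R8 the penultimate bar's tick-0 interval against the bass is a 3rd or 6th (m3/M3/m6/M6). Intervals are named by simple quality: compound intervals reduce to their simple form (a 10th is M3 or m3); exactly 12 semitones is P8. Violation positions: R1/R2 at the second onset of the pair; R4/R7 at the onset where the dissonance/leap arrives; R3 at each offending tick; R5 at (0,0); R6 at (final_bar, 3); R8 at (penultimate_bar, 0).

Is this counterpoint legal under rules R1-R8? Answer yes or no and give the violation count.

bar 0: v0=D3 v1=D4 (P8)
bar 1: v0=B2 v1=D3 (m3)
bar 2: v0=G2 v1=E3 (M6)
bar 3: v0=A2 v1=C3 (m3)
bar 4: v0=C3 v1=E3 (M3)
bar 5: v0=C3 v1=A3 (M6)
bar 6: v0=D3 v1=D4 (P8)
  R2 @ bar6.0: C3/A3 M6 -> D3/D4 P8 similar

No (1 violations)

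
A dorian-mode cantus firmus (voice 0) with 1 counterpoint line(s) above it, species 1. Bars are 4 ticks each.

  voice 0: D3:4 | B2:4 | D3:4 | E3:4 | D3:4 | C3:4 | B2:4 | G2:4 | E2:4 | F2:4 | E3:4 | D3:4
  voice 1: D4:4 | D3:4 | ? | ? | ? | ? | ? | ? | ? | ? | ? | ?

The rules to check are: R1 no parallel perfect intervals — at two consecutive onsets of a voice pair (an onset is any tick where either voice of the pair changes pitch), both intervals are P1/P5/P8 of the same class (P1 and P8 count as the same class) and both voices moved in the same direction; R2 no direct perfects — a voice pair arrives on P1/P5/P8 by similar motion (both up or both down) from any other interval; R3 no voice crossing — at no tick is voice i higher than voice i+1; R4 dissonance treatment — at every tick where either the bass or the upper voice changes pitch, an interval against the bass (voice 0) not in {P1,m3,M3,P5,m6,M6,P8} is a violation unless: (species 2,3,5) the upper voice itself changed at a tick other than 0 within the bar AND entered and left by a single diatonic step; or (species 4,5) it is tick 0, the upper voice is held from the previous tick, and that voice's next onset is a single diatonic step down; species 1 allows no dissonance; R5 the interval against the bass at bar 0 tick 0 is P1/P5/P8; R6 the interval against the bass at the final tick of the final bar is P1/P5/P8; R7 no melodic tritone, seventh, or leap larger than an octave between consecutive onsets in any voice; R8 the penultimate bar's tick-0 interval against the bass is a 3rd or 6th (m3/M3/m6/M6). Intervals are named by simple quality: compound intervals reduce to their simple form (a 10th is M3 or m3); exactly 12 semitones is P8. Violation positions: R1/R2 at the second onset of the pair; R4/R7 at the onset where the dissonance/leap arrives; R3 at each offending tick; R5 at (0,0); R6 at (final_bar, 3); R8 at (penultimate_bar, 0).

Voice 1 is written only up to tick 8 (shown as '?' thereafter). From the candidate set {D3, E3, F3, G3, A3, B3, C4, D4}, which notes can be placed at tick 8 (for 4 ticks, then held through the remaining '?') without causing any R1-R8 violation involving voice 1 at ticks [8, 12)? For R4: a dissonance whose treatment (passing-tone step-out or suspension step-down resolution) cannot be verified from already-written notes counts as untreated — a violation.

D3: legal
E3: violates R4
F3: legal
G3: violates R4
A3: violates R2
B3: legal
C4: violates R4,R7
D4: violates R2

{B3, D3, F3}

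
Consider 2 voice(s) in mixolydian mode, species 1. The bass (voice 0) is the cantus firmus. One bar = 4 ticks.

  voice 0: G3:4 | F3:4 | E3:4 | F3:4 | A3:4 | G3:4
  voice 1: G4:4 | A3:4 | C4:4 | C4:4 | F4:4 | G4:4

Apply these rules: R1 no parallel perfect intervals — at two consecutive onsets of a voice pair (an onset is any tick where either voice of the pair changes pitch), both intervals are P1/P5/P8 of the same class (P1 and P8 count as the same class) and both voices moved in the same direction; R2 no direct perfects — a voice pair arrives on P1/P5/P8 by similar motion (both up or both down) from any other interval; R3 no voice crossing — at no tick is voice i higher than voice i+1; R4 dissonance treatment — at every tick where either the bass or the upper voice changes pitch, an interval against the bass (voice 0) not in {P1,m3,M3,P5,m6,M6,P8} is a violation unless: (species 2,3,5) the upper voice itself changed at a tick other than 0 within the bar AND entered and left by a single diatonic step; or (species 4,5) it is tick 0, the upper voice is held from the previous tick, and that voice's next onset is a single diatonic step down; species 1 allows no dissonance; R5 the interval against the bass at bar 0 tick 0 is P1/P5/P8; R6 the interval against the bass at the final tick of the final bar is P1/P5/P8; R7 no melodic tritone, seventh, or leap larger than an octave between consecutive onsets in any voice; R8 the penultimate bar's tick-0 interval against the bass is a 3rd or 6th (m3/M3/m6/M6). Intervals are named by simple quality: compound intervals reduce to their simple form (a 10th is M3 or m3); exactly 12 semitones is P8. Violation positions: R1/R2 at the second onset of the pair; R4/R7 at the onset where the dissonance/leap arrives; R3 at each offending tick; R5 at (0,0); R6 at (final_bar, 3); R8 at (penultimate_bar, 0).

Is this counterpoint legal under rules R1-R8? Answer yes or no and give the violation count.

No (1 violations)

bar 0: v0=G3 v1=G4 (P8)
bar 1: v0=F3 v1=A3 (M3)
bar 2: v0=E3 v1=C4 (m6)
bar 3: v0=F3 v1=C4 (P5)
bar 4: v0=A3 v1=F4 (m6)
bar 5: v0=G3 v1=G4 (P8)
  R7 @ bar1.0: G4->A3 leap 10st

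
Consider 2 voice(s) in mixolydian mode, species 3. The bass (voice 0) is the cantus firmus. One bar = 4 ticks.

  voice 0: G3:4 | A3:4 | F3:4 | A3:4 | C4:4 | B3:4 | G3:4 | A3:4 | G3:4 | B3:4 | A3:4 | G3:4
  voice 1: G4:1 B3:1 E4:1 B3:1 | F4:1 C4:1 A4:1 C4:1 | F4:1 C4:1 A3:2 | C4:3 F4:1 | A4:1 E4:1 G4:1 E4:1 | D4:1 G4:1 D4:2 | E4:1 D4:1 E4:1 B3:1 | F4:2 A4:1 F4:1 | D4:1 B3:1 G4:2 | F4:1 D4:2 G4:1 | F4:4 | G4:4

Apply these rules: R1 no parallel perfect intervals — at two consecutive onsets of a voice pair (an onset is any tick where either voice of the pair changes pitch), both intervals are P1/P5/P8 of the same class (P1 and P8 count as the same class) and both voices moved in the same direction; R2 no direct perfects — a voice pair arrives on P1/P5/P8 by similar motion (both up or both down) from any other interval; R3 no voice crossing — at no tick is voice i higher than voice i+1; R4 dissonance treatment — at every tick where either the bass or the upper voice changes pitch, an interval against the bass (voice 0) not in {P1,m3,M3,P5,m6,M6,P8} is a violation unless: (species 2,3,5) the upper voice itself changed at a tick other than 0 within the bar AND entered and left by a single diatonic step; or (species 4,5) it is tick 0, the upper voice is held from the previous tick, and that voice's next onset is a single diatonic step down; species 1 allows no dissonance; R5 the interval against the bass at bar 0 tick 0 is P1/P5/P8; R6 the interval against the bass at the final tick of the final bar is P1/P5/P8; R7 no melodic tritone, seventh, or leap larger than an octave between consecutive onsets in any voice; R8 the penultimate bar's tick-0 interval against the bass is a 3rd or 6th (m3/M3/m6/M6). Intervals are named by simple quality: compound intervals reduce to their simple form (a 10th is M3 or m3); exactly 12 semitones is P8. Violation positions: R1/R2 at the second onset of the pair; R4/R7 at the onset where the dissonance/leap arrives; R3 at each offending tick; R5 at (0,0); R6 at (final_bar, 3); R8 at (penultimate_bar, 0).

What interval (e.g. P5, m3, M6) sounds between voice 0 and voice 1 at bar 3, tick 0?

m3

voice 0=A3 voice 1=C4 -> m3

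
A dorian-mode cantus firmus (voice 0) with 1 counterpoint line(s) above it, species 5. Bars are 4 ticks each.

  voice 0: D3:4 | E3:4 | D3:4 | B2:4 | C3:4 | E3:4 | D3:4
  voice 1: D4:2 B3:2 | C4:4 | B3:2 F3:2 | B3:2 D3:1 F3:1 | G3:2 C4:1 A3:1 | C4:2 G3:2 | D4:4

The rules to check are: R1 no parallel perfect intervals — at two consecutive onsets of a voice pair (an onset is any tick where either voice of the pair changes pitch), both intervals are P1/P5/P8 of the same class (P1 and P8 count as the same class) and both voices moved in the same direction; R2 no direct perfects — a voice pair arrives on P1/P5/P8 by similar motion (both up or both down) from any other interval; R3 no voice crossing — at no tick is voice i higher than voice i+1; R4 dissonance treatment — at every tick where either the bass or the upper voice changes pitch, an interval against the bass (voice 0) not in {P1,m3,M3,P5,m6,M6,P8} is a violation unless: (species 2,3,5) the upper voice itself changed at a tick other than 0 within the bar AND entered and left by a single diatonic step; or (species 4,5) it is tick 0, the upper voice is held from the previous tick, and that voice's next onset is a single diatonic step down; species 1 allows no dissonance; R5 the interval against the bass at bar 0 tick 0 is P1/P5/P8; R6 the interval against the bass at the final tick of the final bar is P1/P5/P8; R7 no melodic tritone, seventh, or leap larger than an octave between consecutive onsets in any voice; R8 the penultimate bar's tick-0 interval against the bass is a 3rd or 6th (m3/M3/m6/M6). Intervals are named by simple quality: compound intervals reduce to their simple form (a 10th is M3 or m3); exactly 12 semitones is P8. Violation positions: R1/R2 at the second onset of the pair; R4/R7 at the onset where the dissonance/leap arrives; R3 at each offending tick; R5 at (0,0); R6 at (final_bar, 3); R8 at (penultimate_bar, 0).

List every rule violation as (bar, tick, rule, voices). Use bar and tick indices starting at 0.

bar 0: v0=D3 v1=D4 downbeat P8
bar 1: v0=E3 v1=C4 downbeat m6
bar 2: v0=D3 v1=B3 downbeat M6
bar 3: v0=B2 v1=B3 downbeat P8
bar 4: v0=C3 v1=G3 downbeat P5
bar 5: v0=E3 v1=C4 downbeat m6
bar 6: v0=D3 v1=D4 downbeat P8
  -> R7 @ bar 2 tick 2 v(1,): B3->F3 leap 6st
  -> R7 @ bar 3 tick 0 v(1,): F3->B3 leap 6st
  -> R4 @ bar 3 tick 3 v(0, 1): B2/F3 TT untreated
  -> R2 @ bar 4 tick 0 v(0, 1): B2/F3 TT -> C3/G3 P5 similar

(2, 2, R7, (1,))
(3, 0, R7, (1,))
(3, 3, R4, (0, 1))
(4, 0, R2, (0, 1))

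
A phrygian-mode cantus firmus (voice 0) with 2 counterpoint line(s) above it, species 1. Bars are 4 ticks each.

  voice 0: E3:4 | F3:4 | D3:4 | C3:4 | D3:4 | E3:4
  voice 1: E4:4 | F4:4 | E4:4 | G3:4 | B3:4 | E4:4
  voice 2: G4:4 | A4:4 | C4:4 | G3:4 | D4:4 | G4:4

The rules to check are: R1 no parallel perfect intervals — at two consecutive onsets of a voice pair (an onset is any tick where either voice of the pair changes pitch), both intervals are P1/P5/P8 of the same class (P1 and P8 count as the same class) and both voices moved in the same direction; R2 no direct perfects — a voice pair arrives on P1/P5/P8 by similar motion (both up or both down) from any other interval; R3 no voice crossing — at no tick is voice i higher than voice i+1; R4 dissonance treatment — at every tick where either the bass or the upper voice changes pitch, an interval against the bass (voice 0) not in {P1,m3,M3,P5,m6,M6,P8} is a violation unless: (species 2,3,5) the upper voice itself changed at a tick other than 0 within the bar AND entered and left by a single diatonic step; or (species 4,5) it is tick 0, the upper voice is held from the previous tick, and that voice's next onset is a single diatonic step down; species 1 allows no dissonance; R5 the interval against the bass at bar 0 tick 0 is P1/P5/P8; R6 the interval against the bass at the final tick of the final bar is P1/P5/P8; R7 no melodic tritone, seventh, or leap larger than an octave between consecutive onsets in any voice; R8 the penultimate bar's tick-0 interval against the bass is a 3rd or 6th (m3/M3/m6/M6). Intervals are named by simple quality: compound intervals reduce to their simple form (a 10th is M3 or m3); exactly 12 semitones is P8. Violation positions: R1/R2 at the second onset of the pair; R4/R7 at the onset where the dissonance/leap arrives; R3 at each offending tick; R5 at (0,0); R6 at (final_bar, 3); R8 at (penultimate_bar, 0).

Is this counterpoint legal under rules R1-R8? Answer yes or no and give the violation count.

No (15 violations)

bar 0: v0=E3 v1=E4 v2=G4 (m3)
bar 1: v0=F3 v1=F4 v2=A4 (M3)
bar 2: v0=D3 v1=E4 v2=C4 (m7)
bar 3: v0=C3 v1=G3 v2=G3 (P5)
bar 4: v0=D3 v1=B3 v2=D4 (P8)
bar 5: v0=E3 v1=E4 v2=G4 (m3)
  R5 @ bar0.0: opens on m3
  R1 @ bar1.0: E3/E4 P8 -> F3/F4 P8 similar
  R3 @ bar2.0: E4 above C4
  R4 @ bar2.0: D3/E4 M2 untreated
  R4 @ bar2.0: D3/C4 m7 untreated
  R3 @ bar2.1: E4 above C4
  R3 @ bar2.2: E4 above C4
  R3 @ bar2.3: E4 above C4
  R2 @ bar3.0: D3/E4 M2 -> C3/G3 P5 similar
  R2 @ bar3.0: D3/C4 m7 -> C3/G3 P5 similar
  R2 @ bar3.0: E4/C4 M3 -> G3/G3 P1 similar
  R2 @ bar4.0: C3/G3 P5 -> D3/D4 P8 similar
  R8 @ bar4.0: penult P8 not 3rd/6th
  R2 @ bar5.0: D3/B3 M6 -> E3/E4 P8 similar
  R6 @ bar5.3: closes on m3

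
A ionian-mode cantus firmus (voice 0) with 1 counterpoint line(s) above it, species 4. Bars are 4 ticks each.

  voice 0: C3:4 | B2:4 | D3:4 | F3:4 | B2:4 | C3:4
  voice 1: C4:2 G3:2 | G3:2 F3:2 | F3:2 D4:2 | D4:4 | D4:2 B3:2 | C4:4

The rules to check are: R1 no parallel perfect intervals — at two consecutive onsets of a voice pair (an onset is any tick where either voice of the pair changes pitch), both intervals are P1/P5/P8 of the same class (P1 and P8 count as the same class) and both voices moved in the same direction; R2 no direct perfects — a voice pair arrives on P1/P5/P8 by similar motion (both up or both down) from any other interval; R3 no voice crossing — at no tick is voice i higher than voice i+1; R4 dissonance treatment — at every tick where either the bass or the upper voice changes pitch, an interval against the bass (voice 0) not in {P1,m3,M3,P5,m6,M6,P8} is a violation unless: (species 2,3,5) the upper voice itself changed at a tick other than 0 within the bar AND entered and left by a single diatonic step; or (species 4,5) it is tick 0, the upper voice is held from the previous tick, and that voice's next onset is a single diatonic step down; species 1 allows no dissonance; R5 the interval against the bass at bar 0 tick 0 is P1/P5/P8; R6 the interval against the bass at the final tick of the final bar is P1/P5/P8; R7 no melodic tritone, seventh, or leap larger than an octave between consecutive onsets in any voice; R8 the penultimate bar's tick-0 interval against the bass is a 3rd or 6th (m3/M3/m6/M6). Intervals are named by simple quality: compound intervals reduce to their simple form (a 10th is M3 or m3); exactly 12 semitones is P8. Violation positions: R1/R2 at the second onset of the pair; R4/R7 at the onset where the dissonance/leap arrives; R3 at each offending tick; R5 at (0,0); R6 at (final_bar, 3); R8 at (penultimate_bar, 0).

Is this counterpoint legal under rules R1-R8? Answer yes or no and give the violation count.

bar 0: v0=C3 v1=C4 (P8)
bar 1: v0=B2 v1=G3 (m6)
bar 2: v0=D3 v1=F3 (m3)
bar 3: v0=F3 v1=D4 (M6)
bar 4: v0=B2 v1=D4 (m3)
bar 5: v0=C3 v1=C4 (P8)
  R4 @ bar1.2: B2/F3 TT untreated
  R7 @ bar4.0: F3->B2 leap 6st
  R1 @ bar5.0: B2/B3 P8 -> C3/C4 P8 similar

No (3 violations)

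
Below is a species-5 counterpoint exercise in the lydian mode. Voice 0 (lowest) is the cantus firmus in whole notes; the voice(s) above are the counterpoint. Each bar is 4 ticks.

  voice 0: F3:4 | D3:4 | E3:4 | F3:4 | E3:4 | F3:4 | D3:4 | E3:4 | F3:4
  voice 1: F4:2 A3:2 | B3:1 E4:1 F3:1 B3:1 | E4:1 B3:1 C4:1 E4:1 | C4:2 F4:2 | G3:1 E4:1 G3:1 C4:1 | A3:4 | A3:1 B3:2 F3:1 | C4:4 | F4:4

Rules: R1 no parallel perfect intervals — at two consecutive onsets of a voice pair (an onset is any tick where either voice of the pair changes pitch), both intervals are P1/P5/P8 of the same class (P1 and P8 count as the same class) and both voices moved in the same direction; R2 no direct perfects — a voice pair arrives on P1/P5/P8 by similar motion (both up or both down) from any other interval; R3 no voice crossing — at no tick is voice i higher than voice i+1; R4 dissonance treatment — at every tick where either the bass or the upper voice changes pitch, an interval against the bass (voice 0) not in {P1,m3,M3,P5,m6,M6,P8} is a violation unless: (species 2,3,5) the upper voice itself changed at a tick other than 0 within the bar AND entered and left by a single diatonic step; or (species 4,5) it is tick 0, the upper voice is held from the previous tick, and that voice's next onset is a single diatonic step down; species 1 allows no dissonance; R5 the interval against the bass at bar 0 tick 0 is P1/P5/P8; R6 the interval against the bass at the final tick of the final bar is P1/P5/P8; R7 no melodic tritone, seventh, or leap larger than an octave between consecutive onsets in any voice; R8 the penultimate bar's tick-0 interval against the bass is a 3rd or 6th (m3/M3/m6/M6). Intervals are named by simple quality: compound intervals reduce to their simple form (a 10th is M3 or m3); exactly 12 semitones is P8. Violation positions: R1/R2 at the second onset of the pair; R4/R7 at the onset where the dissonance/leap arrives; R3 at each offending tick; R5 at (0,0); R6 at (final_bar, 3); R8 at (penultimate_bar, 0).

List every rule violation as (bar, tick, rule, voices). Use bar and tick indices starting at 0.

bar 0: v0=F3 v1=F4 downbeat P8
bar 1: v0=D3 v1=B3 downbeat M6
bar 2: v0=E3 v1=E4 downbeat P8
bar 3: v0=F3 v1=C4 downbeat P5
bar 4: v0=E3 v1=G3 downbeat m3
bar 5: v0=F3 v1=A3 downbeat M3
bar 6: v0=D3 v1=A3 downbeat P5
bar 7: v0=E3 v1=C4 downbeat m6
bar 8: v0=F3 v1=F4 downbeat P8
  -> R4 @ bar 1 tick 1 v(0, 1): D3/E4 M2 untreated
  -> R7 @ bar 1 tick 2 v(1,): E4->F3 leap 11st
  -> R7 @ bar 1 tick 3 v(1,): F3->B3 leap 6st
  -> R2 @ bar 2 tick 0 v(0, 1): D3/B3 M6 -> E3/E4 P8 similar
  -> R7 @ bar 4 tick 0 v(1,): F4->G3 leap 10st
  -> R7 @ bar 6 tick 3 v(1,): B3->F3 leap 6st
  -> R2 @ bar 8 tick 0 v(0, 1): E3/C4 m6 -> F3/F4 P8 similar

(1, 1, R4, (0, 1))
(1, 2, R7, (1,))
(1, 3, R7, (1,))
(2, 0, R2, (0, 1))
(4, 0, R7, (1,))
(6, 3, R7, (1,))
(8, 0, R2, (0, 1))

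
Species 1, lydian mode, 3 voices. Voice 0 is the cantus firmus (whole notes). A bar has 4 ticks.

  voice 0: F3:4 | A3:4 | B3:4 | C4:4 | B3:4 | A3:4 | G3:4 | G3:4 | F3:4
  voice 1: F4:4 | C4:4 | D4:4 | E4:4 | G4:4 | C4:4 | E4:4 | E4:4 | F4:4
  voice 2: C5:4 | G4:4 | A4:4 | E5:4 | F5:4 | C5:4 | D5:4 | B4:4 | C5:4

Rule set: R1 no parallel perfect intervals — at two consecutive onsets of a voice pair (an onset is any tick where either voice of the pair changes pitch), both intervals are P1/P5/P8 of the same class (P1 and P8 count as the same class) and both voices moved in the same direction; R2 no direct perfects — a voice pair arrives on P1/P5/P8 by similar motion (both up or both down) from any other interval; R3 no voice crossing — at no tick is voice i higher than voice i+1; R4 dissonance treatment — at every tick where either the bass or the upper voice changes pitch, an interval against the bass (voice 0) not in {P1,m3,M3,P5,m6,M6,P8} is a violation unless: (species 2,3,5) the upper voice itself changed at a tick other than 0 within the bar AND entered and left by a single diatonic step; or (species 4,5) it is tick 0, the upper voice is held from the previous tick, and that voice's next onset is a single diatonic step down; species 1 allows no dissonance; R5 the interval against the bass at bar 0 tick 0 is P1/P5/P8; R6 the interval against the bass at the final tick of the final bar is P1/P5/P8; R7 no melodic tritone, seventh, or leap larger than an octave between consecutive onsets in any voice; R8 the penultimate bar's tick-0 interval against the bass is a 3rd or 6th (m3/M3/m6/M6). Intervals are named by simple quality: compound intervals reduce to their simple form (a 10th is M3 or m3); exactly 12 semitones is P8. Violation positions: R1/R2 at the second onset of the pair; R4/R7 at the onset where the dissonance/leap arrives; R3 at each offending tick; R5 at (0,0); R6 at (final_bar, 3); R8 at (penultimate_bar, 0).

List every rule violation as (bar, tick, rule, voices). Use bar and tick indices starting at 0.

(1, 0, R1, (1, 2))
(1, 0, R4, (0, 2))
(2, 0, R1, (1, 2))
(2, 0, R4, (0, 2))
(3, 0, R2, (1, 2))
(4, 0, R4, (0, 2))
(5, 0, R2, (1, 2))
(8, 0, R1, (1, 2))

bar 0: v0=F3 v1=F4 v2=C5 downbeat P5
bar 1: v0=A3 v1=C4 v2=G4 downbeat m7
bar 2: v0=B3 v1=D4 v2=A4 downbeat m7
bar 3: v0=C4 v1=E4 v2=E5 downbeat M3
bar 4: v0=B3 v1=G4 v2=F5 downbeat TT
bar 5: v0=A3 v1=C4 v2=C5 downbeat m3
bar 6: v0=G3 v1=E4 v2=D5 downbeat P5
bar 7: v0=G3 v1=E4 v2=B4 downbeat M3
bar 8: v0=F3 v1=F4 v2=C5 downbeat P5
  -> R1 @ bar 1 tick 0 v(1, 2): F4/C5 P5 -> C4/G4 P5 similar
  -> R4 @ bar 1 tick 0 v(0, 2): A3/G4 m7 untreated
  -> R1 @ bar 2 tick 0 v(1, 2): C4/G4 P5 -> D4/A4 P5 similar
  -> R4 @ bar 2 tick 0 v(0, 2): B3/A4 m7 untreated
  -> R2 @ bar 3 tick 0 v(1, 2): D4/A4 P5 -> E4/E5 P8 similar
  -> R4 @ bar 4 tick 0 v(0, 2): B3/F5 TT untreated
  -> R2 @ bar 5 tick 0 v(1, 2): G4/F5 m7 -> C4/C5 P8 similar
  -> R1 @ bar 8 tick 0 v(1, 2): E4/B4 P5 -> F4/C5 P5 similar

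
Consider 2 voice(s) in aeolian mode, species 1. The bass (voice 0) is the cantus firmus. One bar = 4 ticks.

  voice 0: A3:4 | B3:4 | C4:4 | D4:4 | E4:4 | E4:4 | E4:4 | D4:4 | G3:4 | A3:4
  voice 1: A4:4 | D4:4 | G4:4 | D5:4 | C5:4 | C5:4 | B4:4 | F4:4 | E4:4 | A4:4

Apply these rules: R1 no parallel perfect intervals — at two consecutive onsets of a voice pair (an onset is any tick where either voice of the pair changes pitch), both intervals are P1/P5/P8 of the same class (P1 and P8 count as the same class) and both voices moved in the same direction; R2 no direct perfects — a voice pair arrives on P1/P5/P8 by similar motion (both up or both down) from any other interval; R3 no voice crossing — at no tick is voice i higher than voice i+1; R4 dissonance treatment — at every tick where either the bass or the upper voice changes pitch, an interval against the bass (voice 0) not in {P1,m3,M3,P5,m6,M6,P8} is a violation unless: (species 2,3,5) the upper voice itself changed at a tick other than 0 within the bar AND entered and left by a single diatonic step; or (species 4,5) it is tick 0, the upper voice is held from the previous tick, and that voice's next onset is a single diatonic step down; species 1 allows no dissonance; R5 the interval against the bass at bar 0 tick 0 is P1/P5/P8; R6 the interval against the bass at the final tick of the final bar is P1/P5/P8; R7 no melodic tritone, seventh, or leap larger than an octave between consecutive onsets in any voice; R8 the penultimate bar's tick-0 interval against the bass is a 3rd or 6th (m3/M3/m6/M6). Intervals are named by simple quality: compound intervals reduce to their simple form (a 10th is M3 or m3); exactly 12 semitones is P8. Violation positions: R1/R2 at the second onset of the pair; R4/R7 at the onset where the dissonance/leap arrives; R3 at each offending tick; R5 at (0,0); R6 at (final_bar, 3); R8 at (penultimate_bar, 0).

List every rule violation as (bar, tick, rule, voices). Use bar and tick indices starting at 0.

bar 0: v0=A3 v1=A4 downbeat P8
bar 1: v0=B3 v1=D4 downbeat m3
bar 2: v0=C4 v1=G4 downbeat P5
bar 3: v0=D4 v1=D5 downbeat P8
bar 4: v0=E4 v1=C5 downbeat m6
bar 5: v0=E4 v1=C5 downbeat m6
bar 6: v0=E4 v1=B4 downbeat P5
bar 7: v0=D4 v1=F4 downbeat m3
bar 8: v0=G3 v1=E4 downbeat M6
bar 9: v0=A3 v1=A4 downbeat P8
  -> R2 @ bar 2 tick 0 v(0, 1): B3/D4 m3 -> C4/G4 P5 similar
  -> R2 @ bar 3 tick 0 v(0, 1): C4/G4 P5 -> D4/D5 P8 similar
  -> R7 @ bar 7 tick 0 v(1,): B4->F4 leap 6st
  -> R2 @ bar 9 tick 0 v(0, 1): G3/E4 M6 -> A3/A4 P8 similar

(2, 0, R2, (0, 1))
(3, 0, R2, (0, 1))
(7, 0, R7, (1,))
(9, 0, R2, (0, 1))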